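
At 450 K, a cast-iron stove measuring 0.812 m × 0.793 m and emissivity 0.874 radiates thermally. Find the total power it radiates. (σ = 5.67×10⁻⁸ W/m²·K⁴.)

A = 0.812 × 0.793 = 0.644 m².
P = εσAT⁴ = 0.874 × 5.67×10⁻⁸ × 0.644 × (450)⁴ = 0.874 × 5.67×10⁻⁸ × 0.644 × 4.10×10^10.
P = 1310 W.

P ≈ 1310 W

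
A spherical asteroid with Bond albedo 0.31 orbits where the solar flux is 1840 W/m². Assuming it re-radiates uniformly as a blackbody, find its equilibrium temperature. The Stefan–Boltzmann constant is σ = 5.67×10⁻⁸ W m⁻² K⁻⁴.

T ≈ 274 K

Power absorbed = (1−a)S·πR²; power emitted = 4πR²σT⁴. Equating and cancelling πR²:
T = ((1−a)S / 4σ)^(1/4) = (1270 / (4 × 5.67×10⁻⁸))^(1/4) = (5.60×10^9)^(1/4).
T = 274 K.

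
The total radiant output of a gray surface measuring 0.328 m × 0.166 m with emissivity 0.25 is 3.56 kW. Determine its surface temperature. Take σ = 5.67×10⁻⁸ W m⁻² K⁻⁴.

A = 0.328 × 0.166 = 0.0544 m².
From P = εσAT⁴, T = (P / εσA)^(1/4) = (3560 / (0.25 × 5.67×10⁻⁸ × 0.0544))^(1/4).
T = (4.61×10^12)^(1/4) = 1470 K.

T ≈ 1470 K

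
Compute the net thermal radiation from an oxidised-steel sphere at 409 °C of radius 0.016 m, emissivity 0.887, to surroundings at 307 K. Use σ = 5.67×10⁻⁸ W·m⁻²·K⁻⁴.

Q ≈ 33.6 W

A = 4πr² = 4π × (0.016)² = 3.22×10^-3 m².
Convert: 409 °C = 682 K.
Q = εσA(T⁴ − T_s⁴). T⁴ − T_s⁴ = (682)⁴ − (307)⁴ = 2.16×10^11 − 8.88×10^9 = 2.07×10^11 K⁴.
Q = 0.887 × 5.67×10⁻⁸ × 3.22×10^-3 × 2.07×10^11 = 33.6 W.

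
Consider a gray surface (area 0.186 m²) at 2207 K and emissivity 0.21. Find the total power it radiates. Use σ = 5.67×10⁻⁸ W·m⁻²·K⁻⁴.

P = εσAT⁴ = 0.21 × 5.67×10⁻⁸ × 0.186 × (2207)⁴ = 0.21 × 5.67×10⁻⁸ × 0.186 × 2.37×10^13.
P = 52500 W.

P ≈ 52500 W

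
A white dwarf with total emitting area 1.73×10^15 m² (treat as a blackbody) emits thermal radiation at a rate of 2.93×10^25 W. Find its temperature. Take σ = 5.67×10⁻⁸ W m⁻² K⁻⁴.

T ≈ 23400 K

From P = σAT⁴, T = (P / σA)^(1/4) = (2.93×10^25 / (5.67×10⁻⁸ × 1.73×10^15))^(1/4).
T = (2.99×10^17)^(1/4) = 23400 K.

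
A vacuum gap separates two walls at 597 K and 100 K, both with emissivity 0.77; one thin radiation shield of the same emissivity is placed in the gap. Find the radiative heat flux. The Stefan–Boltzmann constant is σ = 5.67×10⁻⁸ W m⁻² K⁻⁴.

q ≈ 2250 W/m²

Each of the 2 gaps contributes resistance (2/ε − 1) = 2/0.77 − 1 = 1.597; total = 3.195.
q = σ(T₁⁴ − T₂⁴) / 3.195 = 5.67×10⁻⁸ × 1.27×10^11 / 3.195 = 2250 W/m².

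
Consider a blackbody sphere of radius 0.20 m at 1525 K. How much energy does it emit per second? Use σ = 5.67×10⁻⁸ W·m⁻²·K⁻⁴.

P ≈ 1.54×10^5 W

A = 4πr² = 4π × (0.20)² = 0.503 m².
P = σAT⁴ = 5.67×10⁻⁸ × 0.503 × (1525)⁴ = 5.67×10⁻⁸ × 0.503 × 5.41×10^12.
P = 1.54×10^5 W.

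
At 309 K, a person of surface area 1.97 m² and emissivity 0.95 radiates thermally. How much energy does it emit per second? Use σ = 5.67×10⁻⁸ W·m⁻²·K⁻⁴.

P ≈ 967 W

Stefan–Boltzmann: P = εσAT⁴ = 0.95 × 5.67×10⁻⁸ × 1.97 × (309)⁴ = 0.95 × 5.67×10⁻⁸ × 1.97 × 9.12×10^9.
P = 967 W.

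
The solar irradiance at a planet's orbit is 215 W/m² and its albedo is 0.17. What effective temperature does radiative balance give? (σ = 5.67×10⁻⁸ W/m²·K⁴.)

T ≈ 167 K

Power absorbed = (1−a)S·πR²; power emitted = 4πR²σT⁴. Equating and cancelling πR²:
T = ((1−a)S / 4σ)^(1/4) = (178 / (4 × 5.67×10⁻⁸))^(1/4) = (7.87×10^8)^(1/4).
T = 167 K.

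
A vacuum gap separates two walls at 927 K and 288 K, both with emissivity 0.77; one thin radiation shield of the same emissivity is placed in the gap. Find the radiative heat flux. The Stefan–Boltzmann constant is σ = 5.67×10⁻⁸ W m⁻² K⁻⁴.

Each of the 2 gaps contributes resistance (2/ε − 1) = 2/0.77 − 1 = 1.597; total = 3.195.
q = σ(T₁⁴ − T₂⁴) / 3.195 = 5.67×10⁻⁸ × 7.32×10^11 / 3.195 = 13000 W/m².

q ≈ 13000 W/m²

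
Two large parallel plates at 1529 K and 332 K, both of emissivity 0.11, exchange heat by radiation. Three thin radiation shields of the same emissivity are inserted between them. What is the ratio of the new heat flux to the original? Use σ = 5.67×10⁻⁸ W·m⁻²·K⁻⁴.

With N identical shields there are N+1 = 4 gaps in series, each with the same radiative resistance, so the flux falls to 1/(N+1) of its unshielded value.

ratio ≈ 0.250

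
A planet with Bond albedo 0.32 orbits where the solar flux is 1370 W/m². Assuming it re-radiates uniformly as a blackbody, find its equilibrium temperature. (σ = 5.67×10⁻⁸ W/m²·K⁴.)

T ≈ 253 K

Power absorbed = (1−a)S·πR²; power emitted = 4πR²σT⁴. Equating and cancelling πR²:
T = ((1−a)S / 4σ)^(1/4) = (932 / (4 × 5.67×10⁻⁸))^(1/4) = (4.11×10^9)^(1/4).
T = 253 K.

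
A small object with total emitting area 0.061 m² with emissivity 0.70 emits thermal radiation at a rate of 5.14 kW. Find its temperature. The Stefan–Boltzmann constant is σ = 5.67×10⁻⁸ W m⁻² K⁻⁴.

From P = εσAT⁴, T = (P / εσA)^(1/4) = (5140 / (0.70 × 5.67×10⁻⁸ × 0.0610))^(1/4).
T = (2.12×10^12)^(1/4) = 1210 K.

T ≈ 1210 K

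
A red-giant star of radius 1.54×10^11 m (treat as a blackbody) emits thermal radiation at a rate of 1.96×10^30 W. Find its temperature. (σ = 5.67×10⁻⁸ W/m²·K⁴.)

T ≈ 3280 K

A = 4πr² = 4π × (1.54×10^11)² = 2.98×10^23 m².
From P = σAT⁴, T = (P / σA)^(1/4) = (1.96×10^30 / (5.67×10⁻⁸ × 2.98×10^23))^(1/4).
T = (1.16×10^14)^(1/4) = 3280 K.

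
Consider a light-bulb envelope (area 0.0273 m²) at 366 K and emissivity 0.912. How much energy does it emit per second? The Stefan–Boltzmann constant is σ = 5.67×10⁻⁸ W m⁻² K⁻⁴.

P ≈ 25.3 W

P = εσAT⁴ = 0.912 × 5.67×10⁻⁸ × 0.0273 × (366)⁴ = 0.912 × 5.67×10⁻⁸ × 0.0273 × 1.79×10^10.
P = 25.3 W.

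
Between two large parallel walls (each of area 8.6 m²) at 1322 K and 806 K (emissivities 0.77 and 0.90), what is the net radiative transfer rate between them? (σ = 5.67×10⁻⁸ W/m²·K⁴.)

Q ≈ 9.10×10^5 W

For two large parallel gray plates, q = σ(T₁⁴ − T₂⁴) / (1/ε₁ + 1/ε₂ − 1).
1/ε₁ + 1/ε₂ − 1 = 1/0.77 + 1/0.90 − 1 = 1.410.
T₁⁴ − T₂⁴ = 3.05×10^12 − 4.22×10^11 = 2.63×10^12 K⁴.
q = 5.67×10⁻⁸ × 2.63×10^12 / 1.410 = 1.06×10^5 W/m².
Q = q·A = 1.06×10^5 × 8.6 = 9.10×10^5 W.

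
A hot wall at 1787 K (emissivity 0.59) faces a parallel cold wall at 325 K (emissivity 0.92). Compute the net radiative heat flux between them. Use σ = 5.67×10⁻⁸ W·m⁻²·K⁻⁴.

q ≈ 3.24×10^5 W/m²

For two large parallel gray plates, q = σ(T₁⁴ − T₂⁴) / (1/ε₁ + 1/ε₂ − 1).
1/ε₁ + 1/ε₂ − 1 = 1/0.59 + 1/0.92 − 1 = 1.782.
T₁⁴ − T₂⁴ = 1.02×10^13 − 1.12×10^10 = 1.02×10^13 K⁴.
q = 5.67×10⁻⁸ × 1.02×10^13 / 1.782 = 3.24×10^5 W/m².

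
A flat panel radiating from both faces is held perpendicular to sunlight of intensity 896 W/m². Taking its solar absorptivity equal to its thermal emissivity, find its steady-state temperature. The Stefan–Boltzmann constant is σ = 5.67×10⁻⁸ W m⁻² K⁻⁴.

T ≈ 298 K

Absorbed flux αS = emitted flux 2εσT⁴ per unit area; with α = ε this gives T = (S/2σ)^(1/4).
T = (896 / (2 × 5.67×10⁻⁸))^(1/4) = (7.90×10^9)^(1/4).
T = 298 K.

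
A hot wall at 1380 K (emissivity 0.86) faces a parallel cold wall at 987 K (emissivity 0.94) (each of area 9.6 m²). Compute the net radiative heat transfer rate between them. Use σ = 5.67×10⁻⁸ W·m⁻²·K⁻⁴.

Q ≈ 1.19×10^6 W

For two large parallel gray plates, q = σ(T₁⁴ − T₂⁴) / (1/ε₁ + 1/ε₂ − 1).
1/ε₁ + 1/ε₂ − 1 = 1/0.86 + 1/0.94 − 1 = 1.227.
T₁⁴ − T₂⁴ = 3.63×10^12 − 9.49×10^11 = 2.68×10^12 K⁴.
q = 5.67×10⁻⁸ × 2.68×10^12 / 1.227 = 1.24×10^5 W/m².
Q = q·A = 1.24×10^5 × 9.6 = 1.19×10^6 W.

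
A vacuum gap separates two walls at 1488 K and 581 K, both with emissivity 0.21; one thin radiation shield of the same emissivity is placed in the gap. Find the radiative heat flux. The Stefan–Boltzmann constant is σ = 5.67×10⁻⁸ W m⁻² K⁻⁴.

q ≈ 15900 W/m²

Each of the 2 gaps contributes resistance (2/ε − 1) = 2/0.21 − 1 = 8.524; total = 17.05.
q = σ(T₁⁴ − T₂⁴) / 17.05 = 5.67×10⁻⁸ × 4.79×10^12 / 17.05 = 15900 W/m².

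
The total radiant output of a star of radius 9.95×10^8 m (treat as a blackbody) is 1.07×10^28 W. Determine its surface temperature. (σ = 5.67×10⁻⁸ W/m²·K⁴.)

T ≈ 11100 K

A = 4πr² = 4π × (9.95×10^8)² = 1.24×10^19 m².
From P = σAT⁴, T = (P / σA)^(1/4) = (1.07×10^28 / (5.67×10⁻⁸ × 1.24×10^19))^(1/4).
T = (1.52×10^16)^(1/4) = 11100 K.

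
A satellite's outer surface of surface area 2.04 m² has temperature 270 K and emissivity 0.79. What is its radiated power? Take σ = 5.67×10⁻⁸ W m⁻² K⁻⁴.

Stefan–Boltzmann: P = εσAT⁴ = 0.79 × 5.67×10⁻⁸ × 2.04 × (270)⁴ = 0.79 × 5.67×10⁻⁸ × 2.04 × 5.31×10^9.
P = 486 W.

P ≈ 486 W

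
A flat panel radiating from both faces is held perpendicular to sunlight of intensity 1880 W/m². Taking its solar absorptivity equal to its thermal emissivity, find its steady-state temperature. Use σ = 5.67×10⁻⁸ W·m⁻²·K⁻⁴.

T ≈ 359 K

Absorbed flux αS = emitted flux 2εσT⁴ per unit area; with α = ε this gives T = (S/2σ)^(1/4).
T = (1880 / (2 × 5.67×10⁻⁸))^(1/4) = (1.66×10^10)^(1/4).
T = 359 K.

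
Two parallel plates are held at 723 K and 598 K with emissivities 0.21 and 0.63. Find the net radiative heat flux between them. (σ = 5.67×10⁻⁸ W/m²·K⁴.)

For two large parallel gray plates, q = σ(T₁⁴ − T₂⁴) / (1/ε₁ + 1/ε₂ − 1).
1/ε₁ + 1/ε₂ − 1 = 1/0.21 + 1/0.63 − 1 = 5.349.
T₁⁴ − T₂⁴ = 2.73×10^11 − 1.28×10^11 = 1.45×10^11 K⁴.
q = 5.67×10⁻⁸ × 1.45×10^11 / 5.349 = 1540 W/m².

q ≈ 1540 W/m²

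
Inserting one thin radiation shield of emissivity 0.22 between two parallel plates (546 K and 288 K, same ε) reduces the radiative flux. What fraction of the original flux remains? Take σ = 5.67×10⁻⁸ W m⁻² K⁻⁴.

With N identical shields there are N+1 = 2 gaps in series, each with the same radiative resistance, so the flux falls to 1/(N+1) of its unshielded value.

ratio ≈ 0.500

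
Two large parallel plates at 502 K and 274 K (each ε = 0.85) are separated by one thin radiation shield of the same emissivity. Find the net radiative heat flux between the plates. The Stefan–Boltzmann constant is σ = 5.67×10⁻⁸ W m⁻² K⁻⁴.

Each of the 2 gaps contributes resistance (2/ε − 1) = 2/0.85 − 1 = 1.353; total = 2.706.
q = σ(T₁⁴ − T₂⁴) / 2.706 = 5.67×10⁻⁸ × 5.79×10^10 / 2.706 = 1210 W/m².

q ≈ 1210 W/m²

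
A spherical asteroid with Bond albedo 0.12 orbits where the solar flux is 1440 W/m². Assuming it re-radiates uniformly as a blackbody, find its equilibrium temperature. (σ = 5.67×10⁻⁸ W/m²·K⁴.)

T ≈ 273 K

Power absorbed = (1−a)S·πR²; power emitted = 4πR²σT⁴. Equating and cancelling πR²:
T = ((1−a)S / 4σ)^(1/4) = (1270 / (4 × 5.67×10⁻⁸))^(1/4) = (5.59×10^9)^(1/4).
T = 273 K.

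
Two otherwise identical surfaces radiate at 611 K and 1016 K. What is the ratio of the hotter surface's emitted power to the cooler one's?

ratio ≈ 7.65

P ∝ T⁴, so the ratio is (1016/611)⁴ = (1.663)⁴ = 7.65.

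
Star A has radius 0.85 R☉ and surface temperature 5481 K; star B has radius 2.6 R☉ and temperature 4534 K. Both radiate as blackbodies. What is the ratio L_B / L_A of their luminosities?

L_B/L_A ≈ 4.38

L = 4πR²σT⁴ ∝ R²T⁴, so L_B/L_A = (2.6/0.85)² × (4534/5481)⁴ = 9.36 × 0.468 = 4.38.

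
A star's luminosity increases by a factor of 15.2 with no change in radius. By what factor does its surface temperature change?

P ∝ T⁴ ⇒ T ∝ P^(1/4), so T scales by (15.2)^(1/4) = 1.97.

factor ≈ 1.97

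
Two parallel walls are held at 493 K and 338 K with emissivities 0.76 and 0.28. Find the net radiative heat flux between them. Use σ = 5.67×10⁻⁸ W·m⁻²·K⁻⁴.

q ≈ 671 W/m²

For two large parallel gray plates, q = σ(T₁⁴ − T₂⁴) / (1/ε₁ + 1/ε₂ − 1).
1/ε₁ + 1/ε₂ − 1 = 1/0.76 + 1/0.28 − 1 = 3.887.
T₁⁴ − T₂⁴ = 5.91×10^10 − 1.31×10^10 = 4.60×10^10 K⁴.
q = 5.67×10⁻⁸ × 4.60×10^10 / 3.887 = 671 W/m².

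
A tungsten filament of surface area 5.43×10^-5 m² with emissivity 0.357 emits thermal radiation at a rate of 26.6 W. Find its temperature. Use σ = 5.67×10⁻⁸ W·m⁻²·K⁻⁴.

T ≈ 2220 K

From P = εσAT⁴, T = (P / εσA)^(1/4) = (26.6 / (0.357 × 5.67×10⁻⁸ × 5.43×10^-5))^(1/4).
T = (2.42×10^13)^(1/4) = 2220 K.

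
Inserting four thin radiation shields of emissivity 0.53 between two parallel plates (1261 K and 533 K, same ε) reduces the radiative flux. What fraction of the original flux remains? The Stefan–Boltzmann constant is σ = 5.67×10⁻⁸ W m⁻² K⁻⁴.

ratio ≈ 0.200

With N identical shields there are N+1 = 5 gaps in series, each with the same radiative resistance, so the flux falls to 1/(N+1) of its unshielded value.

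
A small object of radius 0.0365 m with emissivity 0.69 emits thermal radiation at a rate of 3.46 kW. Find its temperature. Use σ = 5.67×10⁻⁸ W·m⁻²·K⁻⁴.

T ≈ 1520 K

A = 4πr² = 4π × (0.0365)² = 0.0167 m².
From P = εσAT⁴, T = (P / εσA)^(1/4) = (3460 / (0.69 × 5.67×10⁻⁸ × 0.0167))^(1/4).
T = (5.28×10^12)^(1/4) = 1520 K.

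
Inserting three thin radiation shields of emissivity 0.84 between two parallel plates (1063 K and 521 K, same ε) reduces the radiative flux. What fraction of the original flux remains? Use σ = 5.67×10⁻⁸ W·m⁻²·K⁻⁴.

ratio ≈ 0.250

With N identical shields there are N+1 = 4 gaps in series, each with the same radiative resistance, so the flux falls to 1/(N+1) of its unshielded value.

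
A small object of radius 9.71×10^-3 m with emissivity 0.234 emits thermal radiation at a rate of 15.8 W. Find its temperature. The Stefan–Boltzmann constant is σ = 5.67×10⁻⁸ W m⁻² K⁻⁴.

A = 4πr² = 4π × (9.71×10^-3)² = 1.18×10^-3 m².
From P = εσAT⁴, T = (P / εσA)^(1/4) = (15.8 / (0.234 × 5.67×10⁻⁸ × 1.18×10^-3))^(1/4).
T = (1.01×10^12)^(1/4) = 1000 K.

T ≈ 1000 K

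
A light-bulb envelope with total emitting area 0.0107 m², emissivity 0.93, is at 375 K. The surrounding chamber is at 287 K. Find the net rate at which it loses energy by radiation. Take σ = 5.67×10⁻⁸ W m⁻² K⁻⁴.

Q ≈ 7.33 W

Q = εσA(T⁴ − T_s⁴). T⁴ − T_s⁴ = (375)⁴ − (287)⁴ = 1.98×10^10 − 6.78×10^9 = 1.30×10^10 K⁴.
Q = 0.93 × 5.67×10⁻⁸ × 0.0107 × 1.30×10^10 = 7.33 W.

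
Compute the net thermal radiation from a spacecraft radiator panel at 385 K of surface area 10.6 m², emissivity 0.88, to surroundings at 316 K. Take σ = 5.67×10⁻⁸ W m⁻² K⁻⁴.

Q = εσA(T⁴ − T_s⁴). T⁴ − T_s⁴ = (385)⁴ − (316)⁴ = 2.20×10^10 − 9.97×10^9 = 1.20×10^10 K⁴.
Q = 0.88 × 5.67×10⁻⁸ × 10.6 × 1.20×10^10 = 6350 W.

Q ≈ 6350 W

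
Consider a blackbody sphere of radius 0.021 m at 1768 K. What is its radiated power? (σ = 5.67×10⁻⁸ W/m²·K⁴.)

A = 4πr² = 4π × (0.021)² = 5.54×10^-3 m².
P = σAT⁴ = 5.67×10⁻⁸ × 5.54×10^-3 × (1768)⁴ = 5.67×10⁻⁸ × 5.54×10^-3 × 9.77×10^12.
P = 3070 W.

P ≈ 3070 W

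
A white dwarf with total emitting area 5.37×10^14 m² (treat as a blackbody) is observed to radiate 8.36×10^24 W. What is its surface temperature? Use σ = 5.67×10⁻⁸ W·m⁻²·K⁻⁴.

From P = σAT⁴, T = (P / σA)^(1/4) = (8.36×10^24 / (5.67×10⁻⁸ × 5.37×10^14))^(1/4).
T = (2.75×10^17)^(1/4) = 22900 K.

T ≈ 22900 K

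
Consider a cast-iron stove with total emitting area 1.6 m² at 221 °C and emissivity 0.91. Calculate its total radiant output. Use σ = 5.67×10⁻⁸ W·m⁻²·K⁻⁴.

P ≈ 4920 W

221 °C = 494 K.
Stefan–Boltzmann: P = εσAT⁴ = 0.91 × 5.67×10⁻⁸ × 1.60 × (494)⁴ = 0.91 × 5.67×10⁻⁸ × 1.60 × 5.96×10^10.
P = 4920 W.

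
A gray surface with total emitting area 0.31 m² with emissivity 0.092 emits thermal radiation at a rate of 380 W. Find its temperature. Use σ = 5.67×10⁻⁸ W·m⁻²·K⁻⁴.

T ≈ 696 K

From P = εσAT⁴, T = (P / εσA)^(1/4) = (380 / (0.092 × 5.67×10⁻⁸ × 0.310))^(1/4).
T = (2.35×10^11)^(1/4) = 696 K.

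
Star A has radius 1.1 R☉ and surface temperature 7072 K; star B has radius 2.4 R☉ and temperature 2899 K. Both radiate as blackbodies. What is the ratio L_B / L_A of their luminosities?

L = 4πR²σT⁴ ∝ R²T⁴, so L_B/L_A = (2.4/1.1)² × (2899/7072)⁴ = 4.76 × 0.0282 = 0.134.

L_B/L_A ≈ 0.134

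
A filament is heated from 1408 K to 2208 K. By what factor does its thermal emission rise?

ratio ≈ 6.05

P ∝ T⁴, so the ratio is (2208/1408)⁴ = (1.568)⁴ = 6.05.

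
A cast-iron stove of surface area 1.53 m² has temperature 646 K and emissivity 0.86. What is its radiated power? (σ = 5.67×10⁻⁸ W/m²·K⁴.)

P ≈ 13000 W

P = εσAT⁴ = 0.86 × 5.67×10⁻⁸ × 1.53 × (646)⁴ = 0.86 × 5.67×10⁻⁸ × 1.53 × 1.74×10^11.
P = 13000 W.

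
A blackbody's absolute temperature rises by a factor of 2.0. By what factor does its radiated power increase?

P ∝ T⁴, so the power scales as (2.0)⁴ = 16.0.

factor ≈ 16.0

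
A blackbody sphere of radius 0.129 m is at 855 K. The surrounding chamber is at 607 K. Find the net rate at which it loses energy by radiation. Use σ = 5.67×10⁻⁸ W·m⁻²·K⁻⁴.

A = 4πr² = 4π × (0.129)² = 0.209 m².
Q = σA(T⁴ − T_s⁴). T⁴ − T_s⁴ = (855)⁴ − (607)⁴ = 5.34×10^11 − 1.36×10^11 = 3.99×10^11 K⁴.
Q = 5.67×10⁻⁸ × 0.209 × 3.99×10^11 = 4730 W.

Q ≈ 4730 W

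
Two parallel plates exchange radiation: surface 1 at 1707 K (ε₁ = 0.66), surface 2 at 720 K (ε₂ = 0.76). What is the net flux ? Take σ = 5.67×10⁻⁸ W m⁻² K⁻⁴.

q ≈ 2.55×10^5 W/m²

For two large parallel gray plates, q = σ(T₁⁴ − T₂⁴) / (1/ε₁ + 1/ε₂ − 1).
1/ε₁ + 1/ε₂ − 1 = 1/0.66 + 1/0.76 − 1 = 1.831.
T₁⁴ − T₂⁴ = 8.49×10^12 − 2.69×10^11 = 8.22×10^12 K⁴.
q = 5.67×10⁻⁸ × 8.22×10^12 / 1.831 = 2.55×10^5 W/m².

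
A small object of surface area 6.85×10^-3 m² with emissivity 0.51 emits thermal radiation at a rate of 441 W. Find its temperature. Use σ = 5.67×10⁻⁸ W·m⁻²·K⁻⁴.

T ≈ 1220 K

From P = εσAT⁴, T = (P / εσA)^(1/4) = (441 / (0.51 × 5.67×10⁻⁸ × 6.85×10^-3))^(1/4).
T = (2.23×10^12)^(1/4) = 1220 K.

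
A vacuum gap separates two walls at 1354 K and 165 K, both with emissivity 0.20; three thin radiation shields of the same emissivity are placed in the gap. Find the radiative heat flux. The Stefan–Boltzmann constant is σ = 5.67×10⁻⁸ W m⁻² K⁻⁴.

Each of the 4 gaps contributes resistance (2/ε − 1) = 2/0.20 − 1 = 9.000; total = 36.00.
q = σ(T₁⁴ − T₂⁴) / 36.00 = 5.67×10⁻⁸ × 3.36×10^12 / 36.00 = 5290 W/m².

q ≈ 5290 W/m²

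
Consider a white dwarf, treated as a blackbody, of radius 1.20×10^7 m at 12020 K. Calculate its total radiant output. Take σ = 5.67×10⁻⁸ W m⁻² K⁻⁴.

P ≈ 2.14×10^24 W

A = 4πr² = 4π × (1.20×10^7)² = 1.81×10^15 m².
P = σAT⁴ = 5.67×10⁻⁸ × 1.81×10^15 × (12020)⁴ = 5.67×10⁻⁸ × 1.81×10^15 × 2.09×10^16.
P = 2.14×10^24 W.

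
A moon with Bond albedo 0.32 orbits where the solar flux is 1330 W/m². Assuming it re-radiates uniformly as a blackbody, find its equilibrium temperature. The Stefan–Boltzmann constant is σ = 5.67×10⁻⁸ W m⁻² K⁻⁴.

T ≈ 251 K

Power absorbed = (1−a)S·πR²; power emitted = 4πR²σT⁴. Equating and cancelling πR²:
T = ((1−a)S / 4σ)^(1/4) = (904 / (4 × 5.67×10⁻⁸))^(1/4) = (3.99×10^9)^(1/4).
T = 251 K.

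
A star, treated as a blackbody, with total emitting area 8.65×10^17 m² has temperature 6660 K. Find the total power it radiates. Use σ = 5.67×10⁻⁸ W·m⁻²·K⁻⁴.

P = σAT⁴ = 5.67×10⁻⁸ × 8.65×10^17 × (6660)⁴ = 5.67×10⁻⁸ × 8.65×10^17 × 1.97×10^15.
P = 9.65×10^25 W.

P ≈ 9.65×10^25 W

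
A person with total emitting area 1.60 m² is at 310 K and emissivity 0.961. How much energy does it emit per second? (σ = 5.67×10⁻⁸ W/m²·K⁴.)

P = εσAT⁴ = 0.961 × 5.67×10⁻⁸ × 1.60 × (310)⁴ = 0.961 × 5.67×10⁻⁸ × 1.60 × 9.24×10^9.
P = 805 W.

P ≈ 805 W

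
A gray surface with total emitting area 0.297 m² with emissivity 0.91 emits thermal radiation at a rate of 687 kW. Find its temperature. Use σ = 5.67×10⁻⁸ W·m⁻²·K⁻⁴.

T ≈ 2590 K

From P = εσAT⁴, T = (P / εσA)^(1/4) = (6.87×10^5 / (0.91 × 5.67×10⁻⁸ × 0.297))^(1/4).
T = (4.48×10^13)^(1/4) = 2590 K.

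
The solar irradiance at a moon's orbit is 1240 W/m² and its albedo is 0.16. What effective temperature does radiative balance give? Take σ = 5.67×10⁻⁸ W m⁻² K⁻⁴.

Power absorbed = (1−a)S·πR²; power emitted = 4πR²σT⁴. Equating and cancelling πR²:
T = ((1−a)S / 4σ)^(1/4) = (1040 / (4 × 5.67×10⁻⁸))^(1/4) = (4.59×10^9)^(1/4).
T = 260 K.

T ≈ 260 K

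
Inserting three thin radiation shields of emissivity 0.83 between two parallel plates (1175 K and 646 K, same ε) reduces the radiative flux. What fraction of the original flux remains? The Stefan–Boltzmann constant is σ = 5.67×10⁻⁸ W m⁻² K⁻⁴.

With N identical shields there are N+1 = 4 gaps in series, each with the same radiative resistance, so the flux falls to 1/(N+1) of its unshielded value.

ratio ≈ 0.250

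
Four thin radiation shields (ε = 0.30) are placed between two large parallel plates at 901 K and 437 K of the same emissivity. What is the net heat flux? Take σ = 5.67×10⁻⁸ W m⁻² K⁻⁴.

q ≈ 1250 W/m²

Each of the 5 gaps contributes resistance (2/ε − 1) = 2/0.30 − 1 = 5.667; total = 28.33.
q = σ(T₁⁴ − T₂⁴) / 28.33 = 5.67×10⁻⁸ × 6.23×10^11 / 28.33 = 1250 W/m².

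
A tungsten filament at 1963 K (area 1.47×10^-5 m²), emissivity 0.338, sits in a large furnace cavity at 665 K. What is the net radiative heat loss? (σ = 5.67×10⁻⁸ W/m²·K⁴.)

Q ≈ 4.13 W

Q = εσA(T⁴ − T_s⁴). T⁴ − T_s⁴ = (1963)⁴ − (665)⁴ = 1.48×10^13 − 1.96×10^11 = 1.47×10^13 K⁴.
Q = 0.338 × 5.67×10⁻⁸ × 1.47×10^-5 × 1.47×10^13 = 4.13 W.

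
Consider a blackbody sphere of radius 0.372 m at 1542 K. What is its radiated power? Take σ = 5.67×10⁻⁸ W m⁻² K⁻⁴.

A = 4πr² = 4π × (0.372)² = 1.74 m².
P = σAT⁴ = 5.67×10⁻⁸ × 1.74 × (1542)⁴ = 5.67×10⁻⁸ × 1.74 × 5.65×10^12.
P = 5.57×10^5 W.

P ≈ 5.57×10^5 W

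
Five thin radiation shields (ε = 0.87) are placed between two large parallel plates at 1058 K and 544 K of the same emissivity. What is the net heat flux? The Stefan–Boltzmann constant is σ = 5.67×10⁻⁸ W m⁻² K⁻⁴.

Each of the 6 gaps contributes resistance (2/ε − 1) = 2/0.87 − 1 = 1.299; total = 7.793.
q = σ(T₁⁴ − T₂⁴) / 7.793 = 5.67×10⁻⁸ × 1.17×10^12 / 7.793 = 8480 W/m².

q ≈ 8480 W/m²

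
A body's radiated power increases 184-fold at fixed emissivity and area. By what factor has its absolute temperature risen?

factor ≈ 3.68

P ∝ T⁴ ⇒ T ∝ P^(1/4), so T scales by (184)^(1/4) = 3.68.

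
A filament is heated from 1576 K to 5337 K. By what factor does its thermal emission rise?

ratio ≈ 132

P ∝ T⁴, so the ratio is (5337/1576)⁴ = (3.386)⁴ = 132.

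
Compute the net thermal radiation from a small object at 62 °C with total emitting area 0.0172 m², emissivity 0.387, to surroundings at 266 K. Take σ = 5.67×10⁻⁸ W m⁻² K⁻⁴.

Convert: 62 °C = 335 K.
Q = εσA(T⁴ − T_s⁴). T⁴ − T_s⁴ = (335)⁴ − (266)⁴ = 1.26×10^10 − 5.01×10^9 = 7.59×10^9 K⁴.
Q = 0.387 × 5.67×10⁻⁸ × 0.0172 × 7.59×10^9 = 2.86 W.

Q ≈ 2.86 W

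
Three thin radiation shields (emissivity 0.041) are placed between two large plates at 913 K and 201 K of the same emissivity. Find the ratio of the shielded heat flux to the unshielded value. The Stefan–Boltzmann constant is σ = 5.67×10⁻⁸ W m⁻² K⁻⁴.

With N identical shields there are N+1 = 4 gaps in series, each with the same radiative resistance, so the flux falls to 1/(N+1) of its unshielded value.

ratio ≈ 0.250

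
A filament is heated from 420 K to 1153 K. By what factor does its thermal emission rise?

ratio ≈ 56.8

P ∝ T⁴, so the ratio is (1153/420)⁴ = (2.745)⁴ = 56.8.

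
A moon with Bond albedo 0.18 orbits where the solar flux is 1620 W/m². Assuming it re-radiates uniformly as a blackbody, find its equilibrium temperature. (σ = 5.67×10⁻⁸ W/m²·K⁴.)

Power absorbed = (1−a)S·πR²; power emitted = 4πR²σT⁴. Equating and cancelling πR²:
T = ((1−a)S / 4σ)^(1/4) = (1330 / (4 × 5.67×10⁻⁸))^(1/4) = (5.86×10^9)^(1/4).
T = 277 K.

T ≈ 277 K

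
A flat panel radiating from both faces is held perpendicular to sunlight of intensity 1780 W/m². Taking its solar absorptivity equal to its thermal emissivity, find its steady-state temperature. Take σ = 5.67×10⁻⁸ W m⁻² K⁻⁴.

Absorbed flux αS = emitted flux 2εσT⁴ per unit area; with α = ε this gives T = (S/2σ)^(1/4).
T = (1780 / (2 × 5.67×10⁻⁸))^(1/4) = (1.57×10^10)^(1/4).
T = 354 K.

T ≈ 354 K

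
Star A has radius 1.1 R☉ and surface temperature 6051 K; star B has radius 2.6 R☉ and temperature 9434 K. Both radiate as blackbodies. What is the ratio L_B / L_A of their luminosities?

L = 4πR²σT⁴ ∝ R²T⁴, so L_B/L_A = (2.6/1.1)² × (9434/6051)⁴ = 5.59 × 5.91 = 33.0.

L_B/L_A ≈ 33.0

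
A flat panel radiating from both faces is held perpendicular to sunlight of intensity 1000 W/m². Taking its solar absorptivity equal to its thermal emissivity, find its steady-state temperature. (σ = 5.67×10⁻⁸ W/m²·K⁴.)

Absorbed flux αS = emitted flux 2εσT⁴ per unit area; with α = ε this gives T = (S/2σ)^(1/4).
T = (1000 / (2 × 5.67×10⁻⁸))^(1/4) = (8.82×10^9)^(1/4).
T = 306 K.

T ≈ 306 K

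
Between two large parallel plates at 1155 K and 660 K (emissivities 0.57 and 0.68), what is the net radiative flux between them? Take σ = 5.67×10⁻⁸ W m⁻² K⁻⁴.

For two large parallel gray plates, q = σ(T₁⁴ − T₂⁴) / (1/ε₁ + 1/ε₂ − 1).
1/ε₁ + 1/ε₂ − 1 = 1/0.57 + 1/0.68 − 1 = 2.225.
T₁⁴ − T₂⁴ = 1.78×10^12 − 1.90×10^11 = 1.59×10^12 K⁴.
q = 5.67×10⁻⁸ × 1.59×10^12 / 2.225 = 40500 W/m².

q ≈ 40500 W/m²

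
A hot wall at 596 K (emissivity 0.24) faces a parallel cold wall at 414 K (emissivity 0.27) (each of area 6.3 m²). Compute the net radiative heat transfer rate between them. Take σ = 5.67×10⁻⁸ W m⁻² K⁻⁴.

Q ≈ 5030 W

For two large parallel gray plates, q = σ(T₁⁴ − T₂⁴) / (1/ε₁ + 1/ε₂ − 1).
1/ε₁ + 1/ε₂ − 1 = 1/0.24 + 1/0.27 − 1 = 6.870.
T₁⁴ − T₂⁴ = 1.26×10^11 − 2.94×10^10 = 9.68×10^10 K⁴.
q = 5.67×10⁻⁸ × 9.68×10^10 / 6.870 = 799 W/m².
Q = q·A = 799 × 6.3 = 5030 W.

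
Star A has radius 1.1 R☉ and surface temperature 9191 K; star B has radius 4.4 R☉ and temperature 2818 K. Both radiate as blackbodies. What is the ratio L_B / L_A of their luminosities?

L = 4πR²σT⁴ ∝ R²T⁴, so L_B/L_A = (4.4/1.1)² × (2818/9191)⁴ = 16.0 × 8.84×10^-3 = 0.141.

L_B/L_A ≈ 0.141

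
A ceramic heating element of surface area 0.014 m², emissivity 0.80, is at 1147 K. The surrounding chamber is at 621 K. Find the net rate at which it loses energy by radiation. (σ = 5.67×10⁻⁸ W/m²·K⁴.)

Q = εσA(T⁴ − T_s⁴). T⁴ − T_s⁴ = (1147)⁴ − (621)⁴ = 1.73×10^12 − 1.49×10^11 = 1.58×10^12 K⁴.
Q = 0.80 × 5.67×10⁻⁸ × 0.0140 × 1.58×10^12 = 1000 W.

Q ≈ 1000 W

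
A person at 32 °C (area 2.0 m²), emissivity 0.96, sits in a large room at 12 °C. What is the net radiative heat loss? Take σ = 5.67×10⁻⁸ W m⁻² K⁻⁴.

Q ≈ 224 W

Convert: 32 °C = 305 K; 12 °C = 285 K.
Q = εσA(T⁴ − T_s⁴). T⁴ − T_s⁴ = (305)⁴ − (285)⁴ = 8.65×10^9 − 6.60×10^9 = 2.06×10^9 K⁴.
Q = 0.96 × 5.67×10⁻⁸ × 2.00 × 2.06×10^9 = 224 W.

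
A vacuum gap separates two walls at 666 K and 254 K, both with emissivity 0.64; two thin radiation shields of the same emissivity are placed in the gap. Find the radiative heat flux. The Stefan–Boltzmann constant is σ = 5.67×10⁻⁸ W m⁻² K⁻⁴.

q ≈ 1710 W/m²

Each of the 3 gaps contributes resistance (2/ε − 1) = 2/0.64 − 1 = 2.125; total = 6.375.
q = σ(T₁⁴ − T₂⁴) / 6.375 = 5.67×10⁻⁸ × 1.93×10^11 / 6.375 = 1710 W/m².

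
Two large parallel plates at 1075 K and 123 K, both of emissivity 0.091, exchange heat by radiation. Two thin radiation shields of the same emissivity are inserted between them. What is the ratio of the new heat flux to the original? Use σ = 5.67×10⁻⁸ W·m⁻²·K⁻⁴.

With N identical shields there are N+1 = 3 gaps in series, each with the same radiative resistance, so the flux falls to 1/(N+1) of its unshielded value.

ratio ≈ 0.333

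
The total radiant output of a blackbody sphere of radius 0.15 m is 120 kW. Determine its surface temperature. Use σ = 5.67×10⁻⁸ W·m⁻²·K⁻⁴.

T ≈ 1650 K

A = 4πr² = 4π × (0.15)² = 0.283 m².
From P = σAT⁴, T = (P / σA)^(1/4) = (1.20×10^5 / (5.67×10⁻⁸ × 0.283))^(1/4).
T = (7.49×10^12)^(1/4) = 1650 K.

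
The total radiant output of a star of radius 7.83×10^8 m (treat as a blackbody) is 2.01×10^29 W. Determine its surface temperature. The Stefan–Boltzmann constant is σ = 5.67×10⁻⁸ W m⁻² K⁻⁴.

A = 4πr² = 4π × (7.83×10^8)² = 7.70×10^18 m².
From P = σAT⁴, T = (P / σA)^(1/4) = (2.01×10^29 / (5.67×10⁻⁸ × 7.70×10^18))^(1/4).
T = (4.60×10^17)^(1/4) = 26000 K.

T ≈ 26000 K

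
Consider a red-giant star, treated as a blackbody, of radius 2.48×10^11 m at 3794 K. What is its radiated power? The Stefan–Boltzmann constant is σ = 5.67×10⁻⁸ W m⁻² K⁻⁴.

P ≈ 9.08×10^30 W

A = 4πr² = 4π × (2.48×10^11)² = 7.73×10^23 m².
P = σAT⁴ = 5.67×10⁻⁸ × 7.73×10^23 × (3794)⁴ = 5.67×10⁻⁸ × 7.73×10^23 × 2.07×10^14.
P = 9.08×10^30 W.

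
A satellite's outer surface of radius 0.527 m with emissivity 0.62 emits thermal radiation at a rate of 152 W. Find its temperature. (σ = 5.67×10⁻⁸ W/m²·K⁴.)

T ≈ 188 K

A = 4πr² = 4π × (0.527)² = 3.49 m².
From P = εσAT⁴, T = (P / εσA)^(1/4) = (152 / (0.62 × 5.67×10⁻⁸ × 3.49))^(1/4).
T = (1.24×10^9)^(1/4) = 188 K.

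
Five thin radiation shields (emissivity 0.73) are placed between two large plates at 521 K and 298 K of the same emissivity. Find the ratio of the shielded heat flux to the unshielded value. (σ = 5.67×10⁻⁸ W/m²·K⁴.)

With N identical shields there are N+1 = 6 gaps in series, each with the same radiative resistance, so the flux falls to 1/(N+1) of its unshielded value.

ratio ≈ 0.167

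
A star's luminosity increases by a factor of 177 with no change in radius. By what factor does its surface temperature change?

P ∝ T⁴ ⇒ T ∝ P^(1/4), so T scales by (177)^(1/4) = 3.65.

factor ≈ 3.65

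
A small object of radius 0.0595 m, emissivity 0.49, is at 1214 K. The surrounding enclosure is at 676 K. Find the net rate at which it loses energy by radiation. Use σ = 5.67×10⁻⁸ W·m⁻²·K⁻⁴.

A = 4πr² = 4π × (0.0595)² = 0.0445 m².
Q = εσA(T⁴ − T_s⁴). T⁴ − T_s⁴ = (1214)⁴ − (676)⁴ = 2.17×10^12 − 2.09×10^11 = 1.96×10^12 K⁴.
Q = 0.49 × 5.67×10⁻⁸ × 0.0445 × 1.96×10^12 = 2430 W.

Q ≈ 2430 W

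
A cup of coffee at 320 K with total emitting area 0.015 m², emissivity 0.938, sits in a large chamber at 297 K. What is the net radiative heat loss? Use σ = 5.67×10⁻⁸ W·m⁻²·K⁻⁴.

Q ≈ 2.16 W

Q = εσA(T⁴ − T_s⁴). T⁴ − T_s⁴ = (320)⁴ − (297)⁴ = 1.05×10^10 − 7.78×10^9 = 2.70×10^9 K⁴.
Q = 0.938 × 5.67×10⁻⁸ × 0.0150 × 2.70×10^9 = 2.16 W.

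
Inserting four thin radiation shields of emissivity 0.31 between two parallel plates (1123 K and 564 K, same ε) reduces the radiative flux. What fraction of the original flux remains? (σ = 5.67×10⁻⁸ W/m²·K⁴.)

With N identical shields there are N+1 = 5 gaps in series, each with the same radiative resistance, so the flux falls to 1/(N+1) of its unshielded value.

ratio ≈ 0.200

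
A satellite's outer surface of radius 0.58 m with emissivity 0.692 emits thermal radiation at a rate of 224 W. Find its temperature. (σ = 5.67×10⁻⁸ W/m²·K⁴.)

T ≈ 192 K

A = 4πr² = 4π × (0.58)² = 4.23 m².
From P = εσAT⁴, T = (P / εσA)^(1/4) = (224 / (0.692 × 5.67×10⁻⁸ × 4.23))^(1/4).
T = (1.35×10^9)^(1/4) = 192 K.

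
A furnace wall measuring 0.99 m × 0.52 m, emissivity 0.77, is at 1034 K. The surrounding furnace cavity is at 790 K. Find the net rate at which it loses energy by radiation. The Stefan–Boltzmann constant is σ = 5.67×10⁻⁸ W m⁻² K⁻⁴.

A = 0.99 × 0.52 = 0.515 m².
Q = εσA(T⁴ − T_s⁴). T⁴ − T_s⁴ = (1034)⁴ − (790)⁴ = 1.14×10^12 − 3.90×10^11 = 7.54×10^11 K⁴.
Q = 0.77 × 5.67×10⁻⁸ × 0.515 × 7.54×10^11 = 16900 W.

Q ≈ 16900 W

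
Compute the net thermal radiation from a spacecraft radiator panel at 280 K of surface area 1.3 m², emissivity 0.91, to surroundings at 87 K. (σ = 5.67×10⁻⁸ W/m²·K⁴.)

Q = εσA(T⁴ − T_s⁴). T⁴ − T_s⁴ = (280)⁴ − (87)⁴ = 6.15×10^9 − 5.73×10^7 = 6.09×10^9 K⁴.
Q = 0.91 × 5.67×10⁻⁸ × 1.30 × 6.09×10^9 = 408 W.

Q ≈ 408 W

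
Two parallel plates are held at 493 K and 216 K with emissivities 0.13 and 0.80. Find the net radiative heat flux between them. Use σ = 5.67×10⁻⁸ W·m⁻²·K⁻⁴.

q ≈ 406 W/m²

For two large parallel gray plates, q = σ(T₁⁴ − T₂⁴) / (1/ε₁ + 1/ε₂ − 1).
1/ε₁ + 1/ε₂ − 1 = 1/0.13 + 1/0.80 − 1 = 7.942.
T₁⁴ − T₂⁴ = 5.91×10^10 − 2.18×10^9 = 5.69×10^10 K⁴.
q = 5.67×10⁻⁸ × 5.69×10^10 / 7.942 = 406 W/m².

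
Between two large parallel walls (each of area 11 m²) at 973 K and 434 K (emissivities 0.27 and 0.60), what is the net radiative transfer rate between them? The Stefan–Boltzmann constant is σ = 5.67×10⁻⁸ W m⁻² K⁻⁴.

Q ≈ 1.23×10^5 W

For two large parallel gray plates, q = σ(T₁⁴ − T₂⁴) / (1/ε₁ + 1/ε₂ − 1).
1/ε₁ + 1/ε₂ − 1 = 1/0.27 + 1/0.60 − 1 = 4.370.
T₁⁴ − T₂⁴ = 8.96×10^11 − 3.55×10^10 = 8.61×10^11 K⁴.
q = 5.67×10⁻⁸ × 8.61×10^11 / 4.370 = 11200 W/m².
Q = q·A = 11200 × 11 = 1.23×10^5 W.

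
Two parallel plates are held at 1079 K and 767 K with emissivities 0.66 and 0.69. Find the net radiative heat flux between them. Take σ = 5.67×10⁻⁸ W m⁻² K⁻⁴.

For two large parallel gray plates, q = σ(T₁⁴ − T₂⁴) / (1/ε₁ + 1/ε₂ − 1).
1/ε₁ + 1/ε₂ − 1 = 1/0.66 + 1/0.69 − 1 = 1.964.
T₁⁴ − T₂⁴ = 1.36×10^12 − 3.46×10^11 = 1.01×10^12 K⁴.
q = 5.67×10⁻⁸ × 1.01×10^12 / 1.964 = 29100 W/m².

q ≈ 29100 W/m²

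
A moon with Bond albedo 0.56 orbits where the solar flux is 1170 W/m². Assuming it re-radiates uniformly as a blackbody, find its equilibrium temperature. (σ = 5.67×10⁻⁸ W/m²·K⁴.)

Power absorbed = (1−a)S·πR²; power emitted = 4πR²σT⁴. Equating and cancelling πR²:
T = ((1−a)S / 4σ)^(1/4) = (515 / (4 × 5.67×10⁻⁸))^(1/4) = (2.27×10^9)^(1/4).
T = 218 K.

T ≈ 218 K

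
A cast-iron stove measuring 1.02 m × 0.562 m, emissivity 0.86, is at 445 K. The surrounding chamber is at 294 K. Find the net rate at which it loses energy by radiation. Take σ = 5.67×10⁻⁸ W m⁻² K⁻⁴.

Q ≈ 887 W

A = 1.02 × 0.562 = 0.573 m².
Q = εσA(T⁴ − T_s⁴). T⁴ − T_s⁴ = (445)⁴ − (294)⁴ = 3.92×10^10 − 7.47×10^9 = 3.17×10^10 K⁴.
Q = 0.86 × 5.67×10⁻⁸ × 0.573 × 3.17×10^10 = 887 W.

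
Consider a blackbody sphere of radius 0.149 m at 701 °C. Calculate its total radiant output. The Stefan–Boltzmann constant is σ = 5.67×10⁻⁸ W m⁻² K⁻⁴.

P ≈ 14200 W

A = 4πr² = 4π × (0.149)² = 0.279 m².
701 °C = 974 K.
P = σAT⁴ = 5.67×10⁻⁸ × 0.279 × (974)⁴ = 5.67×10⁻⁸ × 0.279 × 9.00×10^11.
P = 14200 W.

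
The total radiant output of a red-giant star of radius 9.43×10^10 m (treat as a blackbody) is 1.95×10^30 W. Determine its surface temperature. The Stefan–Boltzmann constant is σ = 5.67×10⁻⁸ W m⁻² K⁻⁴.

A = 4πr² = 4π × (9.43×10^10)² = 1.12×10^23 m².
From P = σAT⁴, T = (P / σA)^(1/4) = (1.95×10^30 / (5.67×10⁻⁸ × 1.12×10^23))^(1/4).
T = (3.08×10^14)^(1/4) = 4190 K.

T ≈ 4190 K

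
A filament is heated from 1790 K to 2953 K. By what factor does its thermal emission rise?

P ∝ T⁴, so the ratio is (2953/1790)⁴ = (1.650)⁴ = 7.41.

ratio ≈ 7.41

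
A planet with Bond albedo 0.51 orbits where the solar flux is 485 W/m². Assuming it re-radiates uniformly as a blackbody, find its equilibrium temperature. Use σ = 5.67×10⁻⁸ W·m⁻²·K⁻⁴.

Power absorbed = (1−a)S·πR²; power emitted = 4πR²σT⁴. Equating and cancelling πR²:
T = ((1−a)S / 4σ)^(1/4) = (238 / (4 × 5.67×10⁻⁸))^(1/4) = (1.05×10^9)^(1/4).
T = 180 K.

T ≈ 180 K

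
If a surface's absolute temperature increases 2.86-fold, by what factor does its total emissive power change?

P ∝ T⁴, so the power scales as (2.86)⁴ = 66.9.

factor ≈ 66.9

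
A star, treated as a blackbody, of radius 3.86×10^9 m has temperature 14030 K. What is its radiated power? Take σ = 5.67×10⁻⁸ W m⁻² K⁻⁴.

A = 4πr² = 4π × (3.86×10^9)² = 1.87×10^20 m².
P = σAT⁴ = 5.67×10⁻⁸ × 1.87×10^20 × (14030)⁴ = 5.67×10⁻⁸ × 1.87×10^20 × 3.87×10^16.
P = 4.11×10^29 W.

P ≈ 4.11×10^29 W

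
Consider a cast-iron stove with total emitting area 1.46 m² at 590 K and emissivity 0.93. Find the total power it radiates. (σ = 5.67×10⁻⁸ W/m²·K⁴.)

Stefan–Boltzmann: P = εσAT⁴ = 0.93 × 5.67×10⁻⁸ × 1.46 × (590)⁴ = 0.93 × 5.67×10⁻⁸ × 1.46 × 1.21×10^11.
P = 9330 W.

P ≈ 9330 W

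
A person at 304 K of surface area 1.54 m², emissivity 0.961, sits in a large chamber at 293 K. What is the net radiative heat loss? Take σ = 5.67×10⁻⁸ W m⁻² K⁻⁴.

Q ≈ 98.2 W

Q = εσA(T⁴ − T_s⁴). T⁴ − T_s⁴ = (304)⁴ − (293)⁴ = 8.54×10^9 − 7.37×10^9 = 1.17×10^9 K⁴.
Q = 0.961 × 5.67×10⁻⁸ × 1.54 × 1.17×10^9 = 98.2 W.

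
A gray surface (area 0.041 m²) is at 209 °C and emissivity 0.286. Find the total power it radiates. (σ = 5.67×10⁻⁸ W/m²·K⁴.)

209 °C = 482 K.
P = εσAT⁴ = 0.286 × 5.67×10⁻⁸ × 0.0410 × (482)⁴ = 0.286 × 5.67×10⁻⁸ × 0.0410 × 5.40×10^10.
P = 35.9 W.

P ≈ 35.9 W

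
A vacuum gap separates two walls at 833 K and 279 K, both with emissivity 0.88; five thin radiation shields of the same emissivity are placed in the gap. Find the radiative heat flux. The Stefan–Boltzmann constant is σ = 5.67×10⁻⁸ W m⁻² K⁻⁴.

q ≈ 3530 W/m²

Each of the 6 gaps contributes resistance (2/ε − 1) = 2/0.88 − 1 = 1.273; total = 7.636.
q = σ(T₁⁴ − T₂⁴) / 7.636 = 5.67×10⁻⁸ × 4.75×10^11 / 7.636 = 3530 W/m².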